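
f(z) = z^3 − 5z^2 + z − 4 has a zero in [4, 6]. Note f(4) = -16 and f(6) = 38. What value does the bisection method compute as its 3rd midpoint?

4.75

m = 5, f(m) = 1 (+); new bracket [4, 5]
m = 4.5, f(m) = -9.625 (−); new bracket [4.5, 5]
m = 4.75, f(m) = -4.890625 (−); new bracket [4.75, 5]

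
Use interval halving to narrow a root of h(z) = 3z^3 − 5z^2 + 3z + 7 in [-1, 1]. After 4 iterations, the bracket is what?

[-0.875, -0.75]

z = 0 gives h = 7, positive; keep [-1, 0]
z = -0.5 gives h = 3.875, positive; keep [-1, -0.5]
z = -0.75 gives h = 0.671875, positive; keep [-1, -0.75]
z = -0.875 gives h = -1.4629, negative; keep [-0.875, -0.75]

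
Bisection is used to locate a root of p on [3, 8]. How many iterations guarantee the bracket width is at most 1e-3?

13

Width after n steps is 5/2^n. Need 2^n ≥ 5/1e-3 = 5000.
2^12 = 4096 < 5000 ≤ 2^13 = 8192, so n = 13.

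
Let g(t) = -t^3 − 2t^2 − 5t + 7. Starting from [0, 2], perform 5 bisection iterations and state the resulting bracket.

t = 1 gives g = -1, negative; keep [0, 1]
t = 0.5 gives g = 3.875, positive; keep [0.5, 1]
t = 0.75 gives g = 1.703125, positive; keep [0.75, 1]
t = 0.875 gives g = 0.4238, positive; keep [0.875, 1]
t = 0.9375 gives g = -0.2693, negative; keep [0.875, 0.9375]

[0.875, 0.9375]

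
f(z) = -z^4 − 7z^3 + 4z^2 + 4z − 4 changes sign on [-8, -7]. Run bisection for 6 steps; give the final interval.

[-7.46875, -7.453125]

z = -7.5 gives f = -19.9375, negative; keep [-7.5, -7]
z = -7.25 gives f = 81.980469, positive; keep [-7.5, -7.25]
z = -7.375 gives f = 33.638428, positive; keep [-7.5, -7.375]
z = -7.4375 gives f = 7.5212, positive; keep [-7.5, -7.4375]
z = -7.46875 gives f = -6.0384, negative; keep [-7.46875, -7.4375]
z = -7.453125 gives f = 0.7836, positive; keep [-7.46875, -7.453125]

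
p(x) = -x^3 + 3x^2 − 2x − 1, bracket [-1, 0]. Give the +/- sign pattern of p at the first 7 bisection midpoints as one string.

+-+-++-

m = -0.5, p(m) = 0.875 (+); new bracket [-0.5, 0]
m = -0.25, p(m) = -0.296875 (−); new bracket [-0.5, -0.25]
m = -0.375, p(m) = 0.224609 (+); new bracket [-0.375, -0.25]
m = -0.3125, p(m) = -0.0515 (−); new bracket [-0.375, -0.3125]
m = -0.34375, p(m) = 0.0826 (+); new bracket [-0.34375, -0.3125]
m = -0.328125, p(m) = 0.0146 (+); new bracket [-0.328125, -0.3125]
m = -0.3203125, p(m) = -0.0187 (−); new bracket [-0.328125, -0.3203125]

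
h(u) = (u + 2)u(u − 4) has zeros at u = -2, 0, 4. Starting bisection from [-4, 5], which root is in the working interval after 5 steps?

4

m = 0.5, h(m) = -4.375 (−); new bracket [0.5, 5]
m = 2.75, h(m) = -16.328125 (−); new bracket [2.75, 5]
m = 3.875, h(m) = -2.845703 (−); new bracket [3.875, 5]
m = 4.4375, h(m) = 12.4978 (+); new bracket [3.875, 4.4375]
m = 4.15625, h(m) = 3.998 (+); new bracket [3.875, 4.15625]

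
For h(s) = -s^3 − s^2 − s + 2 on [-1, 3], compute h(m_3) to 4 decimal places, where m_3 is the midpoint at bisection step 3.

1.1250

m = 1, h(m) = -1 (−); new bracket [-1, 1]
m = 0, h(m) = 2 (+); new bracket [0, 1]
m = 0.5, h(m) = 1.125 (+); new bracket [0.5, 1]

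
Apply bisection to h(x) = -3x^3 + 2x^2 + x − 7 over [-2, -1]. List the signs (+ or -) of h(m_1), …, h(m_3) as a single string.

++-

h(-1.5) = 6.125 > 0, so the root lies in [-1.5, -1]
h(-1.25) = 0.734375 > 0, so the root lies in [-1.25, -1]
h(-1.125) = -1.322266 < 0, so the root lies in [-1.25, -1.125]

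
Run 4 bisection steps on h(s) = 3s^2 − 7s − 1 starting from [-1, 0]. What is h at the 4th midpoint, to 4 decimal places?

midpoint -0.5: h = 3.25 > 0 → [-0.5, 0]
midpoint -0.25: h = 0.9375 > 0 → [-0.25, 0]
midpoint -0.125: h = -0.078125 < 0 → [-0.25, -0.125]
midpoint -0.1875: h = 0.418 > 0 → [-0.1875, -0.125]

0.4180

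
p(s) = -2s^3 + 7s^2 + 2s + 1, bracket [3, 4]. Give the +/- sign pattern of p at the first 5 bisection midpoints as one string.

m = 3.5, p(m) = 8 (+); new bracket [3.5, 4]
m = 3.75, p(m) = 1.46875 (+); new bracket [3.75, 4]
m = 3.875, p(m) = -2.511719 (−); new bracket [3.75, 3.875]
m = 3.8125, p(m) = -0.4595 (−); new bracket [3.75, 3.8125]
m = 3.78125, p(m) = 0.52 (+); new bracket [3.78125, 3.8125]

++--+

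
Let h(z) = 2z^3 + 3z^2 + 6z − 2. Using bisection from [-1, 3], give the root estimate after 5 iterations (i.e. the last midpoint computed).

0.375

midpoint 1: h = 9 > 0 → [-1, 1]
midpoint 0: h = -2 < 0 → [0, 1]
midpoint 0.5: h = 2 > 0 → [0, 0.5]
midpoint 0.25: h = -0.2812 < 0 → [0.25, 0.5]
midpoint 0.375: h = 0.7773 > 0 → [0.25, 0.375]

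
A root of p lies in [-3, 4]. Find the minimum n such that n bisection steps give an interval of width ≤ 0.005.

Width after n steps is 7/2^n. Need 2^n ≥ 7/0.005 = 1400.
2^10 = 1024 < 1400 ≤ 2^11 = 2048, so n = 11.

11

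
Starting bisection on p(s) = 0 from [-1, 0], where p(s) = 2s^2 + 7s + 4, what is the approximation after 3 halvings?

p(-0.5) = 1 > 0, so the root lies in [-1, -0.5]
p(-0.75) = -0.125 < 0, so the root lies in [-0.75, -0.5]
p(-0.625) = 0.40625 > 0, so the root lies in [-0.75, -0.625]

-0.625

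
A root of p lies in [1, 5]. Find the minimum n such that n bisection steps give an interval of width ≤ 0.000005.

20

Width after n steps is 4/2^n. Need 2^n ≥ 4/0.000005 = 800000.
2^19 = 524288 < 800000 ≤ 2^20 = 1048576, so n = 20.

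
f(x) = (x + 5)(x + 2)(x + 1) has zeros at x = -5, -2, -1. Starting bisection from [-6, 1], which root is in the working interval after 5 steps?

m = -2.5, f(m) = 1.875 (+); new bracket [-6, -2.5]
m = -4.25, f(m) = 5.484375 (+); new bracket [-6, -4.25]
m = -5.125, f(m) = -1.611328 (−); new bracket [-5.125, -4.25]
m = -4.6875, f(m) = 3.0969 (+); new bracket [-5.125, -4.6875]
m = -4.90625, f(m) = 1.0643 (+); new bracket [-5.125, -4.90625]

-5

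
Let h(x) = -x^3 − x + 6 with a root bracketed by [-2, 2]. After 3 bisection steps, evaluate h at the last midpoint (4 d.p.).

midpoint 0: h = 6 > 0 → [0, 2]
midpoint 1: h = 4 > 0 → [1, 2]
midpoint 1.5: h = 1.125 > 0 → [1.5, 2]

1.1250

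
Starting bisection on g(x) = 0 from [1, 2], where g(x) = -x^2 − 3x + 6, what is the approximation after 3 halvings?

1.375

x = 1.5 gives g = -0.75, negative; keep [1, 1.5]
x = 1.25 gives g = 0.6875, positive; keep [1.25, 1.5]
x = 1.375 gives g = -0.015625, negative; keep [1.25, 1.375]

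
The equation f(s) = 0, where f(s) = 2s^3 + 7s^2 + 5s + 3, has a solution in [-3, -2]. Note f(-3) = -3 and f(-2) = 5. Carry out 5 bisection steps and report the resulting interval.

s = -2.5 gives f = 3, positive; keep [-3, -2.5]
s = -2.75 gives f = 0.59375, positive; keep [-3, -2.75]
s = -2.875 gives f = -1.042969, negative; keep [-2.875, -2.75]
s = -2.8125 gives f = -0.186, negative; keep [-2.8125, -2.75]
s = -2.78125 gives f = 0.2133, positive; keep [-2.8125, -2.78125]

[-2.8125, -2.78125]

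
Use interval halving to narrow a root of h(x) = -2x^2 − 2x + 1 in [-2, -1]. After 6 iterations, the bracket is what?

[-1.375, -1.359375]

midpoint -1.5: h = -0.5 < 0 → [-1.5, -1]
midpoint -1.25: h = 0.375 > 0 → [-1.5, -1.25]
midpoint -1.375: h = -0.03125 < 0 → [-1.375, -1.25]
midpoint -1.3125: h = 0.1797 > 0 → [-1.375, -1.3125]
midpoint -1.34375: h = 0.0762 > 0 → [-1.375, -1.34375]
midpoint -1.359375: h = 0.0229 > 0 → [-1.375, -1.359375]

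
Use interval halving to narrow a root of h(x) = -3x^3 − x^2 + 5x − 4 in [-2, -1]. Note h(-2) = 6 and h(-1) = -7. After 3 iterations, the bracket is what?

[-1.75, -1.625]

m = -1.5, h(m) = -3.625 (−); new bracket [-2, -1.5]
m = -1.75, h(m) = 0.265625 (+); new bracket [-1.75, -1.5]
m = -1.625, h(m) = -1.892578 (−); new bracket [-1.75, -1.625]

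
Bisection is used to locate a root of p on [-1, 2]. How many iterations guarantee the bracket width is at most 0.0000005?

Width after n steps is 3/2^n. Need 2^n ≥ 3/0.0000005 = 6000000.
2^22 = 4194304 < 6000000 ≤ 2^23 = 8388608, so n = 23.

23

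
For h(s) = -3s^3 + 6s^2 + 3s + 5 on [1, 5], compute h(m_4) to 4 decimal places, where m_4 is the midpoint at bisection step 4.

-3.7656

midpoint 3: h = -13 < 0 → [1, 3]
midpoint 2: h = 11 > 0 → [2, 3]
midpoint 2.5: h = 3.125 > 0 → [2.5, 3]
midpoint 2.75: h = -3.7656 < 0 → [2.5, 2.75]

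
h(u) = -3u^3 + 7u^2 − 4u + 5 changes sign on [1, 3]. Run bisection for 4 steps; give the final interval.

[2, 2.125]

midpoint 2: h = 1 > 0 → [2, 3]
midpoint 2.5: h = -8.125 < 0 → [2, 2.5]
midpoint 2.25: h = -2.734375 < 0 → [2, 2.25]
midpoint 2.125: h = -0.6777 < 0 → [2, 2.125]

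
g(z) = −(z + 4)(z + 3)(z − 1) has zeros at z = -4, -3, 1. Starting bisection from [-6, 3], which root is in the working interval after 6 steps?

1

z = -1.5 gives g = 9.375, positive; keep [-1.5, 3]
z = 0.75 gives g = 4.453125, positive; keep [0.75, 3]
z = 1.875 gives g = -25.060547, negative; keep [0.75, 1.875]
z = 1.3125 gives g = -7.1594, negative; keep [0.75, 1.3125]
z = 1.03125 gives g = -0.6338, negative; keep [0.75, 1.03125]
z = 0.890625 gives g = 2.0811, positive; keep [0.890625, 1.03125]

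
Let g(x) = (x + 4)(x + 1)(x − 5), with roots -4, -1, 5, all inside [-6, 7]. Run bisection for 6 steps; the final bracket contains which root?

5

m = 0.5, g(m) = -30.375 (−); new bracket [0.5, 7]
m = 3.75, g(m) = -46.015625 (−); new bracket [3.75, 7]
m = 5.375, g(m) = 22.412109 (+); new bracket [3.75, 5.375]
m = 4.5625, g(m) = -20.8376 (−); new bracket [4.5625, 5.375]
m = 4.96875, g(m) = -1.6729 (−); new bracket [4.96875, 5.375]
m = 5.171875, g(m) = 9.7294 (+); new bracket [4.96875, 5.171875]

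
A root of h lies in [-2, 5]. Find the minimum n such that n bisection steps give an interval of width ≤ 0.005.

Width after n steps is 7/2^n. Need 2^n ≥ 7/0.005 = 1400.
2^10 = 1024 < 1400 ≤ 2^11 = 2048, so n = 11.

11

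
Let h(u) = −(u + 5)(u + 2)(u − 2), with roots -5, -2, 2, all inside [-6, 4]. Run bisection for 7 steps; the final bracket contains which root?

midpoint -1: h = 12 > 0 → [-1, 4]
midpoint 1.5: h = 11.375 > 0 → [1.5, 4]
midpoint 2.75: h = -27.609375 < 0 → [1.5, 2.75]
midpoint 2.125: h = -3.6738 < 0 → [1.5, 2.125]
midpoint 1.8125: h = 4.8699 > 0 → [1.8125, 2.125]
midpoint 1.96875: h = 0.8643 > 0 → [1.96875, 2.125]
midpoint 2.046875: h = -1.3368 < 0 → [1.96875, 2.046875]

2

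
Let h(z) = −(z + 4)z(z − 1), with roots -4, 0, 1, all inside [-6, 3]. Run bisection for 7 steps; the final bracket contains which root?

h(-1.5) = -9.375 < 0, so the root lies in [-6, -1.5]
h(-3.75) = -4.453125 < 0, so the root lies in [-6, -3.75]
h(-4.875) = 25.060547 > 0, so the root lies in [-4.875, -3.75]
h(-4.3125) = 7.1594 > 0, so the root lies in [-4.3125, -3.75]
h(-4.03125) = 0.6338 > 0, so the root lies in [-4.03125, -3.75]
h(-3.890625) = -2.0811 < 0, so the root lies in [-4.03125, -3.890625]
h(-3.9609375) = -0.7676 < 0, so the root lies in [-4.03125, -3.9609375]

-4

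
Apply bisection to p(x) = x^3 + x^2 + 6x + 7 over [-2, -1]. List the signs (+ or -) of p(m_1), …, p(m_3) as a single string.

m = -1.5, p(m) = -3.125 (−); new bracket [-1.5, -1]
m = -1.25, p(m) = -0.890625 (−); new bracket [-1.25, -1]
m = -1.125, p(m) = 0.091797 (+); new bracket [-1.25, -1.125]

--+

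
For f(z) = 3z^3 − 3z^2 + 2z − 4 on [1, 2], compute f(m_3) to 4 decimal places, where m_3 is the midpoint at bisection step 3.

0.8770

m = 1.5, f(m) = 2.375 (+); new bracket [1, 1.5]
m = 1.25, f(m) = -0.328125 (−); new bracket [1.25, 1.5]
m = 1.375, f(m) = 0.876953 (+); new bracket [1.25, 1.375]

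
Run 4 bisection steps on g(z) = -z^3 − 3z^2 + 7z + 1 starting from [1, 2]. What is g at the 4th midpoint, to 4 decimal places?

-0.5359

midpoint 1.5: g = 1.375 > 0 → [1.5, 2]
midpoint 1.75: g = -1.296875 < 0 → [1.5, 1.75]
midpoint 1.625: g = 0.162109 > 0 → [1.625, 1.75]
midpoint 1.6875: g = -0.5359 < 0 → [1.625, 1.6875]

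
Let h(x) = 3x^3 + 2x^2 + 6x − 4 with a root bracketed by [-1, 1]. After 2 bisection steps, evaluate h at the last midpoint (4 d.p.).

x = 0 gives h = -4, negative; keep [0, 1]
x = 0.5 gives h = -0.125, negative; keep [0.5, 1]

-0.1250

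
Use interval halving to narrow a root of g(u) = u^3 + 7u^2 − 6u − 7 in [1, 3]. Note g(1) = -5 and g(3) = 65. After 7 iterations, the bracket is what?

[1.328125, 1.34375]

m = 2, g(m) = 17 (+); new bracket [1, 2]
m = 1.5, g(m) = 3.125 (+); new bracket [1, 1.5]
m = 1.25, g(m) = -1.609375 (−); new bracket [1.25, 1.5]
m = 1.375, g(m) = 0.584 (+); new bracket [1.25, 1.375]
m = 1.3125, g(m) = -0.5554 (−); new bracket [1.3125, 1.375]
m = 1.34375, g(m) = 0.0035 (+); new bracket [1.3125, 1.34375]
m = 1.328125, g(m) = -0.2786 (−); new bracket [1.328125, 1.34375]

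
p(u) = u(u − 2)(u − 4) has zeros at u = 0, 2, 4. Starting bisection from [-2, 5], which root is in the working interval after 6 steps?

0

p(1.5) = 1.875 > 0, so the root lies in [-2, 1.5]
p(-0.25) = -2.390625 < 0, so the root lies in [-0.25, 1.5]
p(0.625) = 2.900391 > 0, so the root lies in [-0.25, 0.625]
p(0.1875) = 1.2957 > 0, so the root lies in [-0.25, 0.1875]
p(-0.03125) = -0.2559 < 0, so the root lies in [-0.03125, 0.1875]
p(0.078125) = 0.5889 > 0, so the root lies in [-0.03125, 0.078125]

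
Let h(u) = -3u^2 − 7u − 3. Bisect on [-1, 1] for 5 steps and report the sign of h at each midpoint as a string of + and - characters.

m = 0, h(m) = -3 (−); new bracket [-1, 0]
m = -0.5, h(m) = -0.25 (−); new bracket [-1, -0.5]
m = -0.75, h(m) = 0.5625 (+); new bracket [-0.75, -0.5]
m = -0.625, h(m) = 0.2031 (+); new bracket [-0.625, -0.5]
m = -0.5625, h(m) = -0.0117 (−); new bracket [-0.625, -0.5625]

--++-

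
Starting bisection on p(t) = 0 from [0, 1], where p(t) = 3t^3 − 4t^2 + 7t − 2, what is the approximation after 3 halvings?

0.375

midpoint 0.5: p = 0.875 > 0 → [0, 0.5]
midpoint 0.25: p = -0.453125 < 0 → [0.25, 0.5]
midpoint 0.375: p = 0.220703 > 0 → [0.25, 0.375]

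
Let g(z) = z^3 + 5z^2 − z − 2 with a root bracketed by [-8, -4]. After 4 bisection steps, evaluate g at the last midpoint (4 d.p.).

-3.6406

m = -6, g(m) = -32 (−); new bracket [-6, -4]
m = -5, g(m) = 3 (+); new bracket [-6, -5]
m = -5.5, g(m) = -11.625 (−); new bracket [-5.5, -5]
m = -5.25, g(m) = -3.6406 (−); new bracket [-5.25, -5]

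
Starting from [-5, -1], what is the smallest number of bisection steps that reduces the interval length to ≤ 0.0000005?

23

Width after n steps is 4/2^n. Need 2^n ≥ 4/0.0000005 = 8000000.
2^22 = 4194304 < 8000000 ≤ 2^23 = 8388608, so n = 23.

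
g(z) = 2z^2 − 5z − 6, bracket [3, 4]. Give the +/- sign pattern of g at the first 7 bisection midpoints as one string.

+--+++-

m = 3.5, g(m) = 1 (+); new bracket [3, 3.5]
m = 3.25, g(m) = -1.125 (−); new bracket [3.25, 3.5]
m = 3.375, g(m) = -0.09375 (−); new bracket [3.375, 3.5]
m = 3.4375, g(m) = 0.4453 (+); new bracket [3.375, 3.4375]
m = 3.40625, g(m) = 0.1738 (+); new bracket [3.375, 3.40625]
m = 3.390625, g(m) = 0.0396 (+); new bracket [3.375, 3.390625]
m = 3.3828125, g(m) = -0.0272 (−); new bracket [3.3828125, 3.390625]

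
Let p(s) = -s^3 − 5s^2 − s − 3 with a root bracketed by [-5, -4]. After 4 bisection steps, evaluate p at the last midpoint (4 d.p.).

s = -4.5 gives p = -8.625, negative; keep [-5, -4.5]
s = -4.75 gives p = -3.890625, negative; keep [-5, -4.75]
s = -4.875 gives p = -1.095703, negative; keep [-5, -4.875]
s = -4.9375 gives p = 0.4138, positive; keep [-4.9375, -4.875]

0.4138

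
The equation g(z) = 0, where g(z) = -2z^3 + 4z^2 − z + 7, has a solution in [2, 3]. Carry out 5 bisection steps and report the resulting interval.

[2.375, 2.40625]

g(2.5) = -1.75 < 0, so the root lies in [2, 2.5]
g(2.25) = 2.21875 > 0, so the root lies in [2.25, 2.5]
g(2.375) = 0.394531 > 0, so the root lies in [2.375, 2.5]
g(2.4375) = -0.6362 < 0, so the root lies in [2.375, 2.4375]
g(2.40625) = -0.1107 < 0, so the root lies in [2.375, 2.40625]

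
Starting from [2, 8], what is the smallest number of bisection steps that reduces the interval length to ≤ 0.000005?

21

Width after n steps is 6/2^n. Need 2^n ≥ 6/0.000005 = 1200000.
2^20 = 1048576 < 1200000 ≤ 2^21 = 2097152, so n = 21.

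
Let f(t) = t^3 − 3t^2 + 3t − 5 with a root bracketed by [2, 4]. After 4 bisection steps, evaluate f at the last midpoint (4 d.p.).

0.2910

midpoint 3: f = 4 > 0 → [2, 3]
midpoint 2.5: f = -0.625 < 0 → [2.5, 3]
midpoint 2.75: f = 1.359375 > 0 → [2.5, 2.75]
midpoint 2.625: f = 0.291 > 0 → [2.5, 2.625]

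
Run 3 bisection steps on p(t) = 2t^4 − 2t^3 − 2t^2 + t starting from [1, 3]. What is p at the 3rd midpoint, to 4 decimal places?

-0.8984

m = 2, p(m) = 10 (+); new bracket [1, 2]
m = 1.5, p(m) = 0.375 (+); new bracket [1, 1.5]
m = 1.25, p(m) = -0.898438 (−); new bracket [1.25, 1.5]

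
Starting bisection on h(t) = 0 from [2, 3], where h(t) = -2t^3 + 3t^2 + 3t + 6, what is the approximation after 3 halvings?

midpoint 2.5: h = 1 > 0 → [2.5, 3]
midpoint 2.75: h = -4.65625 < 0 → [2.5, 2.75]
midpoint 2.625: h = -1.628906 < 0 → [2.5, 2.625]

2.625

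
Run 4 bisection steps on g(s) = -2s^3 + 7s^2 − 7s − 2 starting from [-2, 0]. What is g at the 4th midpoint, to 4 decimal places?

-1.0117

s = -1 gives g = 14, positive; keep [-1, 0]
s = -0.5 gives g = 3.5, positive; keep [-0.5, 0]
s = -0.25 gives g = 0.21875, positive; keep [-0.25, 0]
s = -0.125 gives g = -1.0117, negative; keep [-0.25, -0.125]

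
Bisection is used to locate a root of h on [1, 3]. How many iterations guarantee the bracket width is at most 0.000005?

Width after n steps is 2/2^n. Need 2^n ≥ 2/0.000005 = 400000.
2^18 = 262144 < 400000 ≤ 2^19 = 524288, so n = 19.

19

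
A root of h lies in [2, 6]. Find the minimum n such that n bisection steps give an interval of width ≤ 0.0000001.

26

Width after n steps is 4/2^n. Need 2^n ≥ 4/0.0000001 = 40000000.
2^25 = 33554432 < 40000000 ≤ 2^26 = 67108864, so n = 26.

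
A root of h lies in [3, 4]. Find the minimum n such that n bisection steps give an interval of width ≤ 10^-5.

Width after n steps is 1/2^n. Need 2^n ≥ 1/10^-5 = 100000.
2^16 = 65536 < 100000 ≤ 2^17 = 131072, so n = 17.

17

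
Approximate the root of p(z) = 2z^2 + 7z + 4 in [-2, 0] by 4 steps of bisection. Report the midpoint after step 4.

midpoint -1: p = -1 < 0 → [-1, 0]
midpoint -0.5: p = 1 > 0 → [-1, -0.5]
midpoint -0.75: p = -0.125 < 0 → [-0.75, -0.5]
midpoint -0.625: p = 0.4062 > 0 → [-0.75, -0.625]

-0.625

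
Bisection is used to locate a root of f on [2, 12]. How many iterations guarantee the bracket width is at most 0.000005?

Width after n steps is 10/2^n. Need 2^n ≥ 10/0.000005 = 2000000.
2^20 = 1048576 < 2000000 ≤ 2^21 = 2097152, so n = 21.

21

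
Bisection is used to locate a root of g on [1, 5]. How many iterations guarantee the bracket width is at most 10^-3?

12

Width after n steps is 4/2^n. Need 2^n ≥ 4/10^-3 = 4000.
2^11 = 2048 < 4000 ≤ 2^12 = 4096, so n = 12.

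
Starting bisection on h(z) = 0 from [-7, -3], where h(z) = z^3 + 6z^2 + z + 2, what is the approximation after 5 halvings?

m = -5, h(m) = 22 (+); new bracket [-7, -5]
m = -6, h(m) = -4 (−); new bracket [-6, -5]
m = -5.5, h(m) = 11.625 (+); new bracket [-6, -5.5]
m = -5.75, h(m) = 4.5156 (+); new bracket [-6, -5.75]
m = -5.875, h(m) = 0.4395 (+); new bracket [-6, -5.875]

-5.875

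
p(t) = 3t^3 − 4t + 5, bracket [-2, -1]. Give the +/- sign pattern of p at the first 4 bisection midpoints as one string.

+---

m = -1.5, p(m) = 0.875 (+); new bracket [-2, -1.5]
m = -1.75, p(m) = -4.078125 (−); new bracket [-1.75, -1.5]
m = -1.625, p(m) = -1.373047 (−); new bracket [-1.625, -1.5]
m = -1.5625, p(m) = -0.1941 (−); new bracket [-1.5625, -1.5]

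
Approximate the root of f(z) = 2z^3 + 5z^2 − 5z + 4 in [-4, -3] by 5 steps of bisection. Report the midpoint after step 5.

m = -3.5, f(m) = -3 (−); new bracket [-3.5, -3]
m = -3.25, f(m) = 4.40625 (+); new bracket [-3.5, -3.25]
m = -3.375, f(m) = 0.941406 (+); new bracket [-3.5, -3.375]
m = -3.4375, f(m) = -0.9683 (−); new bracket [-3.4375, -3.375]
m = -3.40625, f(m) = 0.0016 (+); new bracket [-3.4375, -3.40625]

-3.40625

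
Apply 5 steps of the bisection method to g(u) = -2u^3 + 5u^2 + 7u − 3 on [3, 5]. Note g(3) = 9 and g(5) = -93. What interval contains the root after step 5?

[3.375, 3.4375]

m = 4, g(m) = -23 (−); new bracket [3, 4]
m = 3.5, g(m) = -3 (−); new bracket [3, 3.5]
m = 3.25, g(m) = 3.90625 (+); new bracket [3.25, 3.5]
m = 3.375, g(m) = 0.6914 (+); new bracket [3.375, 3.5]
m = 3.4375, g(m) = -1.0933 (−); new bracket [3.375, 3.4375]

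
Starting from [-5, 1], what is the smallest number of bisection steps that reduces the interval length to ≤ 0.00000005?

27

Width after n steps is 6/2^n. Need 2^n ≥ 6/0.00000005 = 120000000.
2^26 = 67108864 < 120000000 ≤ 2^27 = 134217728, so n = 27.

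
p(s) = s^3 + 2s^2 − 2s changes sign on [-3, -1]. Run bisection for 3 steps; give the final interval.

[-2.75, -2.5]

s = -2 gives p = 4, positive; keep [-3, -2]
s = -2.5 gives p = 1.875, positive; keep [-3, -2.5]
s = -2.75 gives p = -0.171875, negative; keep [-2.75, -2.5]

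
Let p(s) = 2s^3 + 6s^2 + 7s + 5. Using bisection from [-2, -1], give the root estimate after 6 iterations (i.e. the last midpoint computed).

m = -1.5, p(m) = 1.25 (+); new bracket [-2, -1.5]
m = -1.75, p(m) = 0.40625 (+); new bracket [-2, -1.75]
m = -1.875, p(m) = -0.214844 (−); new bracket [-1.875, -1.75]
m = -1.8125, p(m) = 0.1147 (+); new bracket [-1.875, -1.8125]
m = -1.84375, p(m) = -0.0451 (−); new bracket [-1.84375, -1.8125]
m = -1.828125, p(m) = 0.036 (+); new bracket [-1.84375, -1.828125]

-1.828125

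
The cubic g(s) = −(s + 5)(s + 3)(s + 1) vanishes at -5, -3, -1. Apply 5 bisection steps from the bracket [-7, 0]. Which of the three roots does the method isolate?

-5

s = -3.5 gives g = -1.875, negative; keep [-7, -3.5]
s = -5.25 gives g = 2.390625, positive; keep [-5.25, -3.5]
s = -4.375 gives g = -2.900391, negative; keep [-5.25, -4.375]
s = -4.8125 gives g = -1.2957, negative; keep [-5.25, -4.8125]
s = -5.03125 gives g = 0.2559, positive; keep [-5.03125, -4.8125]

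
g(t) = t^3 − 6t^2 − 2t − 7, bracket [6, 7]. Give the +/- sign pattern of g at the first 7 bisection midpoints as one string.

midpoint 6.5: g = 1.125 > 0 → [6, 6.5]
midpoint 6.25: g = -9.734375 < 0 → [6.25, 6.5]
midpoint 6.375: g = -4.509766 < 0 → [6.375, 6.5]
midpoint 6.4375: g = -1.7444 < 0 → [6.4375, 6.5]
midpoint 6.46875: g = -0.3228 < 0 → [6.46875, 6.5]
midpoint 6.484375: g = 0.3978 > 0 → [6.46875, 6.484375]
midpoint 6.4765625: g = 0.0367 > 0 → [6.46875, 6.4765625]

+----++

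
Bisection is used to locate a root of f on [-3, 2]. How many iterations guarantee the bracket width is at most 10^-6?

Width after n steps is 5/2^n. Need 2^n ≥ 5/10^-6 = 5000000.
2^22 = 4194304 < 5000000 ≤ 2^23 = 8388608, so n = 23.

23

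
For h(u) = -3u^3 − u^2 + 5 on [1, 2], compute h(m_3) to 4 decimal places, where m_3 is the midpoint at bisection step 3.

u = 1.5 gives h = -7.375, negative; keep [1, 1.5]
u = 1.25 gives h = -2.421875, negative; keep [1, 1.25]
u = 1.125 gives h = -0.537109, negative; keep [1, 1.125]

-0.5371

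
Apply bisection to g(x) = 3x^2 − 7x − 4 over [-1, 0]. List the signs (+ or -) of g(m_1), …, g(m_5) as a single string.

g(-0.5) = 0.25 > 0, so the root lies in [-0.5, 0]
g(-0.25) = -2.0625 < 0, so the root lies in [-0.5, -0.25]
g(-0.375) = -0.953125 < 0, so the root lies in [-0.5, -0.375]
g(-0.4375) = -0.3633 < 0, so the root lies in [-0.5, -0.4375]
g(-0.46875) = -0.0596 < 0, so the root lies in [-0.5, -0.46875]

+----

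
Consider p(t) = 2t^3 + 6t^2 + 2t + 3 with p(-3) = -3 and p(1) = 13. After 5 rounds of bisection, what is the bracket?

p(-1) = 5 > 0, so the root lies in [-3, -1]
p(-2) = 7 > 0, so the root lies in [-3, -2]
p(-2.5) = 4.25 > 0, so the root lies in [-3, -2.5]
p(-2.75) = 1.2812 > 0, so the root lies in [-3, -2.75]
p(-2.875) = -0.6836 < 0, so the root lies in [-2.875, -2.75]

[-2.875, -2.75]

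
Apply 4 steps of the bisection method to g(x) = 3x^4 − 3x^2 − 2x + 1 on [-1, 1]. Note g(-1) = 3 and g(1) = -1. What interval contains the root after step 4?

midpoint 0: g = 1 > 0 → [0, 1]
midpoint 0.5: g = -0.5625 < 0 → [0, 0.5]
midpoint 0.25: g = 0.324219 > 0 → [0.25, 0.5]
midpoint 0.375: g = -0.1125 < 0 → [0.25, 0.375]

[0.25, 0.375]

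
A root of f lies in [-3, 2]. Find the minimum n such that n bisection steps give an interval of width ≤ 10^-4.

16

Width after n steps is 5/2^n. Need 2^n ≥ 5/10^-4 = 50000.
2^15 = 32768 < 50000 ≤ 2^16 = 65536, so n = 16.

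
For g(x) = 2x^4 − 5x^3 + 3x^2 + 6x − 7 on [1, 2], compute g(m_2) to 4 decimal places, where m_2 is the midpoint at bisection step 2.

x = 1.5 gives g = 2, positive; keep [1, 1.5]
x = 1.25 gives g = 0.304688, positive; keep [1, 1.25]

0.3047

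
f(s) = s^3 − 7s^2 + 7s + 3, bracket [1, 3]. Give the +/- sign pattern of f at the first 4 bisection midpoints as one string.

f(2) = -3 < 0, so the root lies in [1, 2]
f(1.5) = 1.125 > 0, so the root lies in [1.5, 2]
f(1.75) = -0.828125 < 0, so the root lies in [1.5, 1.75]
f(1.625) = 0.1816 > 0, so the root lies in [1.625, 1.75]

-+-+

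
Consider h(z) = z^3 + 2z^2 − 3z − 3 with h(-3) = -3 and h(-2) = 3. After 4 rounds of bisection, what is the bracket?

[-2.75, -2.6875]

z = -2.5 gives h = 1.375, positive; keep [-3, -2.5]
z = -2.75 gives h = -0.421875, negative; keep [-2.75, -2.5]
z = -2.625 gives h = 0.568359, positive; keep [-2.75, -2.625]
z = -2.6875 gives h = 0.0969, positive; keep [-2.75, -2.6875]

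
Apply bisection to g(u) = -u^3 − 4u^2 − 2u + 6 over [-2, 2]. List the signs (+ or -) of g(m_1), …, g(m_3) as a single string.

u = 0 gives g = 6, positive; keep [0, 2]
u = 1 gives g = -1, negative; keep [0, 1]
u = 0.5 gives g = 3.875, positive; keep [0.5, 1]

+-+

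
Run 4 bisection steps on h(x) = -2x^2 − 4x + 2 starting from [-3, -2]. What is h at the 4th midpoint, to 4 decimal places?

m = -2.5, h(m) = -0.5 (−); new bracket [-2.5, -2]
m = -2.25, h(m) = 0.875 (+); new bracket [-2.5, -2.25]
m = -2.375, h(m) = 0.21875 (+); new bracket [-2.5, -2.375]
m = -2.4375, h(m) = -0.1328 (−); new bracket [-2.4375, -2.375]

-0.1328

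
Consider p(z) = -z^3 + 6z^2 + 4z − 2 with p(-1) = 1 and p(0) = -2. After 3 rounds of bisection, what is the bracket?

[-1, -0.875]

p(-0.5) = -2.375 < 0, so the root lies in [-1, -0.5]
p(-0.75) = -1.203125 < 0, so the root lies in [-1, -0.75]
p(-0.875) = -0.236328 < 0, so the root lies in [-1, -0.875]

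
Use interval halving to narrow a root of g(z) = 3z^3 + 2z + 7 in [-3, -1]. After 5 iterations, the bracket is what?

[-1.1875, -1.125]

m = -2, g(m) = -21 (−); new bracket [-2, -1]
m = -1.5, g(m) = -6.125 (−); new bracket [-1.5, -1]
m = -1.25, g(m) = -1.359375 (−); new bracket [-1.25, -1]
m = -1.125, g(m) = 0.4785 (+); new bracket [-1.25, -1.125]
m = -1.1875, g(m) = -0.3987 (−); new bracket [-1.1875, -1.125]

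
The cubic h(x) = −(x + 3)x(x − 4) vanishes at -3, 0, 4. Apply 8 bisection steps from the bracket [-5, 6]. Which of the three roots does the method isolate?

4

midpoint 0.5: h = 6.125 > 0 → [0.5, 6]
midpoint 3.25: h = 15.234375 > 0 → [3.25, 6]
midpoint 4.625: h = -22.041016 < 0 → [3.25, 4.625]
midpoint 3.9375: h = 1.7073 > 0 → [3.9375, 4.625]
midpoint 4.28125: h = -8.7674 < 0 → [3.9375, 4.28125]
midpoint 4.109375: h = -3.1954 < 0 → [3.9375, 4.109375]
midpoint 4.0234375: h = -0.6623 < 0 → [3.9375, 4.0234375]
midpoint 3.98046875: h = 0.5427 > 0 → [3.98046875, 4.0234375]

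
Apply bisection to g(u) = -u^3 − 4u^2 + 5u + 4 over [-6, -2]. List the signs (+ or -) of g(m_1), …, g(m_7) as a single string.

-+--+--

m = -4, g(m) = -16 (−); new bracket [-6, -4]
m = -5, g(m) = 4 (+); new bracket [-5, -4]
m = -4.5, g(m) = -8.375 (−); new bracket [-5, -4.5]
m = -4.75, g(m) = -2.8281 (−); new bracket [-5, -4.75]
m = -4.875, g(m) = 0.4199 (+); new bracket [-4.875, -4.75]
m = -4.8125, g(m) = -1.2449 (−); new bracket [-4.875, -4.8125]
m = -4.84375, g(m) = -0.4228 (−); new bracket [-4.875, -4.84375]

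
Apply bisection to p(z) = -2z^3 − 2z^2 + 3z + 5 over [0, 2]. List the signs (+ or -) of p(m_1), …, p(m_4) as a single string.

+-++

p(1) = 4 > 0, so the root lies in [1, 2]
p(1.5) = -1.75 < 0, so the root lies in [1, 1.5]
p(1.25) = 1.71875 > 0, so the root lies in [1.25, 1.5]
p(1.375) = 0.1445 > 0, so the root lies in [1.375, 1.5]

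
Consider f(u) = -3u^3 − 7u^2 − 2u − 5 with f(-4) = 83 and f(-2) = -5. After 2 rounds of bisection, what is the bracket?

[-2.5, -2]

f(-3) = 19 > 0, so the root lies in [-3, -2]
f(-2.5) = 3.125 > 0, so the root lies in [-2.5, -2]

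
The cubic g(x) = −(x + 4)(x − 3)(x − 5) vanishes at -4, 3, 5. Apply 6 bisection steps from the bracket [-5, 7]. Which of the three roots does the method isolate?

-4

midpoint 1: g = -40 < 0 → [-5, 1]
midpoint -2: g = -70 < 0 → [-5, -2]
midpoint -3.5: g = -27.625 < 0 → [-5, -3.5]
midpoint -4.25: g = 16.7656 > 0 → [-4.25, -3.5]
midpoint -3.875: g = -7.627 < 0 → [-4.25, -3.875]
midpoint -4.0625: g = 4.0002 > 0 → [-4.0625, -3.875]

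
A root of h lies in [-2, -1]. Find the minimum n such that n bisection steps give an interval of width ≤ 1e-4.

14

Width after n steps is 1/2^n. Need 2^n ≥ 1/1e-4 = 10000.
2^13 = 8192 < 10000 ≤ 2^14 = 16384, so n = 14.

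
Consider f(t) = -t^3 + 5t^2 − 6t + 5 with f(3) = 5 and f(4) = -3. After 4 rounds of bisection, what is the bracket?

m = 3.5, f(m) = 2.375 (+); new bracket [3.5, 4]
m = 3.75, f(m) = 0.078125 (+); new bracket [3.75, 4]
m = 3.875, f(m) = -1.357422 (−); new bracket [3.75, 3.875]
m = 3.8125, f(m) = -0.6145 (−); new bracket [3.75, 3.8125]

[3.75, 3.8125]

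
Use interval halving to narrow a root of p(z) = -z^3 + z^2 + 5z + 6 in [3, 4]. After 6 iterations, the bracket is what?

p(3.5) = -7.125 < 0, so the root lies in [3, 3.5]
p(3.25) = -1.515625 < 0, so the root lies in [3, 3.25]
p(3.125) = 0.873047 > 0, so the root lies in [3.125, 3.25]
p(3.1875) = -0.2878 < 0, so the root lies in [3.125, 3.1875]
p(3.15625) = 0.3009 > 0, so the root lies in [3.15625, 3.1875]
p(3.171875) = 0.0086 > 0, so the root lies in [3.171875, 3.1875]

[3.171875, 3.1875]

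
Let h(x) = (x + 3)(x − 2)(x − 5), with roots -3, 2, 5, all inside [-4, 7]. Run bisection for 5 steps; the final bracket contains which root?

x = 1.5 gives h = 7.875, positive; keep [-4, 1.5]
x = -1.25 gives h = 35.546875, positive; keep [-4, -1.25]
x = -2.625 gives h = 13.224609, positive; keep [-4, -2.625]
x = -3.3125 gives h = -13.8, negative; keep [-3.3125, -2.625]
x = -2.96875 gives h = 1.2373, positive; keep [-3.3125, -2.96875]

-3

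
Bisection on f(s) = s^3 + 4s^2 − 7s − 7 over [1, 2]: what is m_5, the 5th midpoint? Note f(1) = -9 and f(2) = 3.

f(1.5) = -5.125 < 0, so the root lies in [1.5, 2]
f(1.75) = -1.640625 < 0, so the root lies in [1.75, 2]
f(1.875) = 0.529297 > 0, so the root lies in [1.75, 1.875]
f(1.8125) = -0.5925 < 0, so the root lies in [1.8125, 1.875]
f(1.84375) = -0.0409 < 0, so the root lies in [1.84375, 1.875]

1.84375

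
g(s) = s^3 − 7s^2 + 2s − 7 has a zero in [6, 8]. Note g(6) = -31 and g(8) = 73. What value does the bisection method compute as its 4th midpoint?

s = 7 gives g = 7, positive; keep [6, 7]
s = 6.5 gives g = -15.125, negative; keep [6.5, 7]
s = 6.75 gives g = -4.890625, negative; keep [6.75, 7]
s = 6.875 gives g = 0.8418, positive; keep [6.75, 6.875]

6.875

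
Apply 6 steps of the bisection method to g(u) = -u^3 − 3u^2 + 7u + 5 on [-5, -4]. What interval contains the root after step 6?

[-4.359375, -4.34375]

u = -4.5 gives g = 3.875, positive; keep [-4.5, -4]
u = -4.25 gives g = -2.171875, negative; keep [-4.5, -4.25]
u = -4.375 gives g = 0.693359, positive; keep [-4.375, -4.25]
u = -4.3125 gives g = -0.7781, negative; keep [-4.375, -4.3125]
u = -4.34375 gives g = -0.0522, negative; keep [-4.375, -4.34375]
u = -4.359375 gives g = 0.3181, positive; keep [-4.359375, -4.34375]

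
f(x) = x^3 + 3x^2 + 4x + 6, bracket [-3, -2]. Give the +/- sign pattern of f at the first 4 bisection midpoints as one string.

f(-2.5) = -0.875 < 0, so the root lies in [-2.5, -2]
f(-2.25) = 0.796875 > 0, so the root lies in [-2.5, -2.25]
f(-2.375) = 0.025391 > 0, so the root lies in [-2.5, -2.375]
f(-2.4375) = -0.408 < 0, so the root lies in [-2.4375, -2.375]

-++-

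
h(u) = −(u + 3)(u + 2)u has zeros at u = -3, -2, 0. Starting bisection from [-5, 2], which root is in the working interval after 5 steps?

midpoint -1.5: h = 1.125 > 0 → [-1.5, 2]
midpoint 0.25: h = -1.828125 < 0 → [-1.5, 0.25]
midpoint -0.625: h = 2.041016 > 0 → [-0.625, 0.25]
midpoint -0.1875: h = 0.9558 > 0 → [-0.1875, 0.25]
midpoint 0.03125: h = -0.1924 < 0 → [-0.1875, 0.03125]

0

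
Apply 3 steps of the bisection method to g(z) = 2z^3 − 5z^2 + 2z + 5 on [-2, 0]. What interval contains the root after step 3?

midpoint -1: g = -4 < 0 → [-1, 0]
midpoint -0.5: g = 2.5 > 0 → [-1, -0.5]
midpoint -0.75: g = -0.15625 < 0 → [-0.75, -0.5]

[-0.75, -0.5]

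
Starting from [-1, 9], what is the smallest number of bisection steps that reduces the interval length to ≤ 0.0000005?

25

Width after n steps is 10/2^n. Need 2^n ≥ 10/0.0000005 = 20000000.
2^24 = 16777216 < 20000000 ≤ 2^25 = 33554432, so n = 25.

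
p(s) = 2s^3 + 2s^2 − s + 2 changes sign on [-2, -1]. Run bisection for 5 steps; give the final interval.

s = -1.5 gives p = 1.25, positive; keep [-2, -1.5]
s = -1.75 gives p = -0.84375, negative; keep [-1.75, -1.5]
s = -1.625 gives p = 0.324219, positive; keep [-1.75, -1.625]
s = -1.6875 gives p = -0.228, negative; keep [-1.6875, -1.625]
s = -1.65625 gives p = 0.0558, positive; keep [-1.6875, -1.65625]

[-1.6875, -1.65625]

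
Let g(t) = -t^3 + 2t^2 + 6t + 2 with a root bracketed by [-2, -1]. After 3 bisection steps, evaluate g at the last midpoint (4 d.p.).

m = -1.5, g(m) = 0.875 (+); new bracket [-1.5, -1]
m = -1.25, g(m) = -0.421875 (−); new bracket [-1.5, -1.25]
m = -1.375, g(m) = 0.130859 (+); new bracket [-1.375, -1.25]

0.1309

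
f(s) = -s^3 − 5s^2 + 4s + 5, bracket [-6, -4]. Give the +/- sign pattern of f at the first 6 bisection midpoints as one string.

m = -5, f(m) = -15 (−); new bracket [-6, -5]
m = -5.5, f(m) = -1.875 (−); new bracket [-6, -5.5]
m = -5.75, f(m) = 6.796875 (+); new bracket [-5.75, -5.5]
m = -5.625, f(m) = 2.2754 (+); new bracket [-5.625, -5.5]
m = -5.5625, f(m) = 0.1545 (+); new bracket [-5.5625, -5.5]
m = -5.53125, f(m) = -0.8716 (−); new bracket [-5.5625, -5.53125]

--+++-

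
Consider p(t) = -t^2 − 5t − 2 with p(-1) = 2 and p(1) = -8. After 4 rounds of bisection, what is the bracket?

[-0.5, -0.375]

m = 0, p(m) = -2 (−); new bracket [-1, 0]
m = -0.5, p(m) = 0.25 (+); new bracket [-0.5, 0]
m = -0.25, p(m) = -0.8125 (−); new bracket [-0.5, -0.25]
m = -0.375, p(m) = -0.2656 (−); new bracket [-0.5, -0.375]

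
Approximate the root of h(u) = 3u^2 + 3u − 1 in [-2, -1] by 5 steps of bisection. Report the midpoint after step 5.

midpoint -1.5: h = 1.25 > 0 → [-1.5, -1]
midpoint -1.25: h = -0.0625 < 0 → [-1.5, -1.25]
midpoint -1.375: h = 0.546875 > 0 → [-1.375, -1.25]
midpoint -1.3125: h = 0.2305 > 0 → [-1.3125, -1.25]
midpoint -1.28125: h = 0.0811 > 0 → [-1.28125, -1.25]

-1.28125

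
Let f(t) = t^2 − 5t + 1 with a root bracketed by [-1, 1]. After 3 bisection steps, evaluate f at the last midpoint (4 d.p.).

-0.1875

m = 0, f(m) = 1 (+); new bracket [0, 1]
m = 0.5, f(m) = -1.25 (−); new bracket [0, 0.5]
m = 0.25, f(m) = -0.1875 (−); new bracket [0, 0.25]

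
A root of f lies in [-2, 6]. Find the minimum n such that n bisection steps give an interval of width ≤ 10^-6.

23

Width after n steps is 8/2^n. Need 2^n ≥ 8/10^-6 = 8000000.
2^22 = 4194304 < 8000000 ≤ 2^23 = 8388608, so n = 23.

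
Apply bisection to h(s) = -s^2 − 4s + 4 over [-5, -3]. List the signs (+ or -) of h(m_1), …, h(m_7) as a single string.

h(-4) = 4 > 0, so the root lies in [-5, -4]
h(-4.5) = 1.75 > 0, so the root lies in [-5, -4.5]
h(-4.75) = 0.4375 > 0, so the root lies in [-5, -4.75]
h(-4.875) = -0.2656 < 0, so the root lies in [-4.875, -4.75]
h(-4.8125) = 0.0898 > 0, so the root lies in [-4.875, -4.8125]
h(-4.84375) = -0.0869 < 0, so the root lies in [-4.84375, -4.8125]
h(-4.828125) = 0.0017 > 0, so the root lies in [-4.84375, -4.828125]

+++-+-+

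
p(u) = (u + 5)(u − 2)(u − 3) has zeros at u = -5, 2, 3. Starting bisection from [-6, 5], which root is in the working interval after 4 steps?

p(-0.5) = 39.375 > 0, so the root lies in [-6, -0.5]
p(-3.25) = 57.421875 > 0, so the root lies in [-6, -3.25]
p(-4.625) = 18.943359 > 0, so the root lies in [-6, -4.625]
p(-5.3125) = -18.9954 < 0, so the root lies in [-5.3125, -4.625]

-5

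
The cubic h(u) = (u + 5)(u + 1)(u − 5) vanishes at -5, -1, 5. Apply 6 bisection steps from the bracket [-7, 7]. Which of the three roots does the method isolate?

h(0) = -25 < 0, so the root lies in [0, 7]
h(3.5) = -57.375 < 0, so the root lies in [3.5, 7]
h(5.25) = 16.015625 > 0, so the root lies in [3.5, 5.25]
h(4.375) = -31.4941 < 0, so the root lies in [4.375, 5.25]
h(4.8125) = -10.6941 < 0, so the root lies in [4.8125, 5.25]
h(5.03125) = 1.8907 > 0, so the root lies in [4.8125, 5.03125]

5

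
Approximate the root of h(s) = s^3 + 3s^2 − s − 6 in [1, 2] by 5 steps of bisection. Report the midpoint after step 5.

h(1.5) = 2.625 > 0, so the root lies in [1, 1.5]
h(1.25) = -0.609375 < 0, so the root lies in [1.25, 1.5]
h(1.375) = 0.896484 > 0, so the root lies in [1.25, 1.375]
h(1.3125) = 0.1165 > 0, so the root lies in [1.25, 1.3125]
h(1.28125) = -0.2531 < 0, so the root lies in [1.28125, 1.3125]

1.28125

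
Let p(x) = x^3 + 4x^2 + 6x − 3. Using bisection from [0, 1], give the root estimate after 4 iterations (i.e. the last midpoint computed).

m = 0.5, p(m) = 1.125 (+); new bracket [0, 0.5]
m = 0.25, p(m) = -1.234375 (−); new bracket [0.25, 0.5]
m = 0.375, p(m) = -0.134766 (−); new bracket [0.375, 0.5]
m = 0.4375, p(m) = 0.4744 (+); new bracket [0.375, 0.4375]

0.4375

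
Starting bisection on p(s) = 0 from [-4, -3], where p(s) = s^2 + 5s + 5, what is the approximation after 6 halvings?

-3.609375

p(-3.5) = -0.25 < 0, so the root lies in [-4, -3.5]
p(-3.75) = 0.3125 > 0, so the root lies in [-3.75, -3.5]
p(-3.625) = 0.015625 > 0, so the root lies in [-3.625, -3.5]
p(-3.5625) = -0.1211 < 0, so the root lies in [-3.625, -3.5625]
p(-3.59375) = -0.0537 < 0, so the root lies in [-3.625, -3.59375]
p(-3.609375) = -0.0193 < 0, so the root lies in [-3.625, -3.609375]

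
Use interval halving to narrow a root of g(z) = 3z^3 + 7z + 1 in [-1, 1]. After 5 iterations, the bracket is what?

[-0.1875, -0.125]

midpoint 0: g = 1 > 0 → [-1, 0]
midpoint -0.5: g = -2.875 < 0 → [-0.5, 0]
midpoint -0.25: g = -0.796875 < 0 → [-0.25, 0]
midpoint -0.125: g = 0.1191 > 0 → [-0.25, -0.125]
midpoint -0.1875: g = -0.3323 < 0 → [-0.1875, -0.125]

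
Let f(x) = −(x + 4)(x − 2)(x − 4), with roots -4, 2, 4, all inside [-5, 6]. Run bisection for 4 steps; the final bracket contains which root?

midpoint 0.5: f = -23.625 < 0 → [-5, 0.5]
midpoint -2.25: f = -46.484375 < 0 → [-5, -2.25]
midpoint -3.625: f = -16.083984 < 0 → [-5, -3.625]
midpoint -4.3125: f = 16.3977 > 0 → [-4.3125, -3.625]

-4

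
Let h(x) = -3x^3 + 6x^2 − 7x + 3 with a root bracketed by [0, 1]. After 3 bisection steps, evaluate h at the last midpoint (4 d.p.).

0.2363

x = 0.5 gives h = 0.625, positive; keep [0.5, 1]
x = 0.75 gives h = -0.140625, negative; keep [0.5, 0.75]
x = 0.625 gives h = 0.236328, positive; keep [0.625, 0.75]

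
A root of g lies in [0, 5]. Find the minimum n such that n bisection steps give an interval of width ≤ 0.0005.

Width after n steps is 5/2^n. Need 2^n ≥ 5/0.0005 = 10000.
2^13 = 8192 < 10000 ≤ 2^14 = 16384, so n = 14.

14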